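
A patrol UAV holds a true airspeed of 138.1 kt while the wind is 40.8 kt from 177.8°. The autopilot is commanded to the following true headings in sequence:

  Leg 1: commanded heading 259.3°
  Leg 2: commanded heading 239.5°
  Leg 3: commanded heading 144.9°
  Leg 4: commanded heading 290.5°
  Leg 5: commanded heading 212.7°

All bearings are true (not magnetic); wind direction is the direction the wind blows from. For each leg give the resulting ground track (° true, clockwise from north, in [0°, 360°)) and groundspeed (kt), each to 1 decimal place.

Leg 1: track=276.3°, groundspeed=138.1 kt
Leg 2: track=256.3°, groundspeed=124.1 kt
Leg 3: track=132.9°, groundspeed=106.2 kt
Leg 4: track=304.2°, groundspeed=158.4 kt
Leg 5: track=225.3°, groundspeed=107.2 kt

Leg 1: heading 259.3°; drift +17.0° → track 276.3°, groundspeed 138.1 kt
Leg 2: heading 239.5°; drift +16.8° → track 256.3°, groundspeed 124.1 kt
Leg 3: heading 144.9°; drift -12.0° → track 132.9°, groundspeed 106.2 kt
Leg 4: heading 290.5°; drift +13.7° → track 304.2°, groundspeed 158.4 kt
Leg 5: heading 212.7°; drift +12.6° → track 225.3°, groundspeed 107.2 kt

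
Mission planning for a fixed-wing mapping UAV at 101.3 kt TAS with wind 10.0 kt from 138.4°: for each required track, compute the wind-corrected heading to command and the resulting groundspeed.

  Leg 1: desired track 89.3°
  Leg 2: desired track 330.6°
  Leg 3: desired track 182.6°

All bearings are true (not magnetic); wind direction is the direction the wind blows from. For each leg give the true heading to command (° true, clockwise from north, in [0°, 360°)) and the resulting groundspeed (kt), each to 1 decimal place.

Leg 1: heading=93.6°, groundspeed=94.5 kt
Leg 2: heading=331.8°, groundspeed=111.1 kt
Leg 3: heading=178.7°, groundspeed=93.9 kt

Leg 1: desired track 89.3°; wind correction +4.3° → command heading 93.6°, groundspeed 94.5 kt
Leg 2: desired track 330.6°; wind correction +1.2° → command heading 331.8°, groundspeed 111.1 kt
Leg 3: desired track 182.6°; wind correction -3.9° → command heading 178.7°, groundspeed 93.9 kt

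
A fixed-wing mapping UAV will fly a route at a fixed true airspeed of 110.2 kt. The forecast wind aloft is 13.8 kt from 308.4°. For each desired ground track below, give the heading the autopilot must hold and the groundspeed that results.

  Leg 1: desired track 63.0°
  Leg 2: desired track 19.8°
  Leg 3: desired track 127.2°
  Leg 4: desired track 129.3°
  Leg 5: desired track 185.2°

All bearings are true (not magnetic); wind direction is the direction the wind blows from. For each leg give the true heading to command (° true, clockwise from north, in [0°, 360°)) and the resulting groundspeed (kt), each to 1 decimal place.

Leg 1: heading=56.5°, groundspeed=115.2 kt
Leg 2: heading=13.0°, groundspeed=105.0 kt
Leg 3: heading=127.0°, groundspeed=124.0 kt
Leg 4: heading=129.4°, groundspeed=124.0 kt
Leg 5: heading=191.2°, groundspeed=117.1 kt

Leg 1: desired track 63.0°; wind correction -6.5° → command heading 56.5°, groundspeed 115.2 kt
Leg 2: desired track 19.8°; wind correction -6.8° → command heading 13.0°, groundspeed 105.0 kt
Leg 3: desired track 127.2°; wind correction -0.2° → command heading 127.0°, groundspeed 124.0 kt
Leg 4: desired track 129.3°; wind correction +0.1° → command heading 129.4°, groundspeed 124.0 kt
Leg 5: desired track 185.2°; wind correction +6.0° → command heading 191.2°, groundspeed 117.1 kt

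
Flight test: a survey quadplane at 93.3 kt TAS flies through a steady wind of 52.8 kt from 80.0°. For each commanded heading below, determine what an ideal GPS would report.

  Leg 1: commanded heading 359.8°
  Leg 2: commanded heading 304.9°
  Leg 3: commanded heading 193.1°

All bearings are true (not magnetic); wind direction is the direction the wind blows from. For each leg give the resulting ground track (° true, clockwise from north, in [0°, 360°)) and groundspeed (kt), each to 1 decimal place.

Leg 1: track=328.1°, groundspeed=99.1 kt
Leg 2: track=289.0°, groundspeed=135.9 kt
Leg 3: track=216.2°, groundspeed=123.9 kt

Leg 1: heading 359.8°; drift -31.7° → track 328.1°, groundspeed 99.1 kt
Leg 2: heading 304.9°; drift -15.9° → track 289.0°, groundspeed 135.9 kt
Leg 3: heading 193.1°; drift +23.1° → track 216.2°, groundspeed 123.9 kt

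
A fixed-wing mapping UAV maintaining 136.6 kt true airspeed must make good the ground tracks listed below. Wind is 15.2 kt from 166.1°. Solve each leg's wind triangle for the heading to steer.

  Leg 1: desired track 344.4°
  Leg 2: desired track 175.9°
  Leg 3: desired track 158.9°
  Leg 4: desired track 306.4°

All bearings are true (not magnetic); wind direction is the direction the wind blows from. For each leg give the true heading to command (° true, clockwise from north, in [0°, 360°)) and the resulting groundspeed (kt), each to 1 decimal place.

Leg 1: desired track 344.4°; wind correction -0.2° → command heading 344.2°, groundspeed 151.8 kt
Leg 2: desired track 175.9°; wind correction -1.1° → command heading 174.8°, groundspeed 121.6 kt
Leg 3: desired track 158.9°; wind correction +0.8° → command heading 159.7°, groundspeed 121.5 kt
Leg 4: desired track 306.4°; wind correction -4.1° → command heading 302.3°, groundspeed 147.9 kt

Leg 1: heading=344.2°, groundspeed=151.8 kt
Leg 2: heading=174.8°, groundspeed=121.6 kt
Leg 3: heading=159.7°, groundspeed=121.5 kt
Leg 4: heading=302.3°, groundspeed=147.9 kt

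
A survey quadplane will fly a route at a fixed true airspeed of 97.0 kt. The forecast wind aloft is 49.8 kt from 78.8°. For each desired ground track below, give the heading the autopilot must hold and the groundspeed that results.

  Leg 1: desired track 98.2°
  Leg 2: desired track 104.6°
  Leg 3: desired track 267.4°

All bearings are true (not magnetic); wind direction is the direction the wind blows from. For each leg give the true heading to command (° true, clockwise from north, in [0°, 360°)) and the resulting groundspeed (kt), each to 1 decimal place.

Leg 1: heading=88.4°, groundspeed=48.6 kt
Leg 2: heading=91.7°, groundspeed=49.7 kt
Leg 3: heading=271.8°, groundspeed=146.0 kt

Leg 1: desired track 98.2°; wind correction -9.8° → command heading 88.4°, groundspeed 48.6 kt
Leg 2: desired track 104.6°; wind correction -12.9° → command heading 91.7°, groundspeed 49.7 kt
Leg 3: desired track 267.4°; wind correction +4.4° → command heading 271.8°, groundspeed 146.0 kt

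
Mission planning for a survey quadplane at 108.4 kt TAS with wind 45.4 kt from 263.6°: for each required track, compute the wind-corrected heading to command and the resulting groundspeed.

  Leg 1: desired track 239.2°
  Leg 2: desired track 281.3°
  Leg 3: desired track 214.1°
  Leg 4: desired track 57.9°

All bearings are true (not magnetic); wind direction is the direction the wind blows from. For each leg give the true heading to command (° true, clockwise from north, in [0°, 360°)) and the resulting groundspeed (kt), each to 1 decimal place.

Leg 1: heading=249.2°, groundspeed=65.4 kt
Leg 2: heading=274.0°, groundspeed=64.3 kt
Leg 3: heading=232.7°, groundspeed=73.3 kt
Leg 4: heading=47.4°, groundspeed=147.5 kt

Leg 1: desired track 239.2°; wind correction +10.0° → command heading 249.2°, groundspeed 65.4 kt
Leg 2: desired track 281.3°; wind correction -7.3° → command heading 274.0°, groundspeed 64.3 kt
Leg 3: desired track 214.1°; wind correction +18.6° → command heading 232.7°, groundspeed 73.3 kt
Leg 4: desired track 57.9°; wind correction -10.5° → command heading 47.4°, groundspeed 147.5 kt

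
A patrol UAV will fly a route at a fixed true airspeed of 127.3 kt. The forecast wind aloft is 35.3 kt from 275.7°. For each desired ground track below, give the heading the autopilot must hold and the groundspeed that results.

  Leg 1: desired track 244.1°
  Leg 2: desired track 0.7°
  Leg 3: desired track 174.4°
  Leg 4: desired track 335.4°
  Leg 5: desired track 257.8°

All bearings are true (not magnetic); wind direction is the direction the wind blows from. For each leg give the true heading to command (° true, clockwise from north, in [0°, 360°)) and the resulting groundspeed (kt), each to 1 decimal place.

Leg 1: desired track 244.1°; wind correction +8.4° → command heading 252.5°, groundspeed 95.9 kt
Leg 2: desired track 0.7°; wind correction -16.0° → command heading 344.7°, groundspeed 119.3 kt
Leg 3: desired track 174.4°; wind correction +15.8° → command heading 190.2°, groundspeed 129.4 kt
Leg 4: desired track 335.4°; wind correction -13.9° → command heading 321.5°, groundspeed 105.8 kt
Leg 5: desired track 257.8°; wind correction +4.9° → command heading 262.7°, groundspeed 93.2 kt

Leg 1: heading=252.5°, groundspeed=95.9 kt
Leg 2: heading=344.7°, groundspeed=119.3 kt
Leg 3: heading=190.2°, groundspeed=129.4 kt
Leg 4: heading=321.5°, groundspeed=105.8 kt
Leg 5: heading=262.7°, groundspeed=93.2 kt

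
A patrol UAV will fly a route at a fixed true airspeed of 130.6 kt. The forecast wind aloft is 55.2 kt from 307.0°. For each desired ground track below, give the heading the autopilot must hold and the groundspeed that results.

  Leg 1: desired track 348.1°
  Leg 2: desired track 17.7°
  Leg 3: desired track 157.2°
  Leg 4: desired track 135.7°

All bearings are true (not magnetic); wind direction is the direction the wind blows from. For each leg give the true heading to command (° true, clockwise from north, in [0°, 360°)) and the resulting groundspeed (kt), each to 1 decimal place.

Leg 1: desired track 348.1°; wind correction -16.1° → command heading 332.0°, groundspeed 83.9 kt
Leg 2: desired track 17.7°; wind correction -23.5° → command heading 354.2°, groundspeed 101.5 kt
Leg 3: desired track 157.2°; wind correction +12.3° → command heading 169.5°, groundspeed 175.3 kt
Leg 4: desired track 135.7°; wind correction +3.7° → command heading 139.4°, groundspeed 184.9 kt

Leg 1: heading=332.0°, groundspeed=83.9 kt
Leg 2: heading=354.2°, groundspeed=101.5 kt
Leg 3: heading=169.5°, groundspeed=175.3 kt
Leg 4: heading=139.4°, groundspeed=184.9 kt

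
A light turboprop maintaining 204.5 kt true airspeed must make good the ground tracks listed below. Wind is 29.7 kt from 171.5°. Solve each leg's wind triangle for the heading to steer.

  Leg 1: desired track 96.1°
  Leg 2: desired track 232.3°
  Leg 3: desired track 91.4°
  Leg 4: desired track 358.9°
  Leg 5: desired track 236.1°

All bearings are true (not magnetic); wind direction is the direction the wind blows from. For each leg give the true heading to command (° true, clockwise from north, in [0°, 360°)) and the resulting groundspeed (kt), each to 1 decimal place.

Leg 1: heading=104.2°, groundspeed=195.0 kt
Leg 2: heading=225.0°, groundspeed=188.4 kt
Leg 3: heading=99.6°, groundspeed=197.3 kt
Leg 4: heading=0.0°, groundspeed=233.9 kt
Leg 5: heading=228.6°, groundspeed=190.0 kt

Leg 1: desired track 96.1°; wind correction +8.1° → command heading 104.2°, groundspeed 195.0 kt
Leg 2: desired track 232.3°; wind correction -7.3° → command heading 225.0°, groundspeed 188.4 kt
Leg 3: desired track 91.4°; wind correction +8.2° → command heading 99.6°, groundspeed 197.3 kt
Leg 4: desired track 358.9°; wind correction +1.1° → command heading 0.0°, groundspeed 233.9 kt
Leg 5: desired track 236.1°; wind correction -7.5° → command heading 228.6°, groundspeed 190.0 kt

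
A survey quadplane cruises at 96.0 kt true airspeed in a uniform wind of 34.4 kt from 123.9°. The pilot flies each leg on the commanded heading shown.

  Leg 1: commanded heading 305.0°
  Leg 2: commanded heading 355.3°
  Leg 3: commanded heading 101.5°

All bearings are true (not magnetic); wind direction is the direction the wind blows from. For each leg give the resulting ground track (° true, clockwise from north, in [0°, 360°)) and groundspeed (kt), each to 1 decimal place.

Leg 1: heading 305.0°; drift -0.3° → track 304.7°, groundspeed 130.4 kt
Leg 2: heading 355.3°; drift -12.9° → track 342.4°, groundspeed 120.5 kt
Leg 3: heading 101.5°; drift -11.5° → track 90.0°, groundspeed 65.5 kt

Leg 1: track=304.7°, groundspeed=130.4 kt
Leg 2: track=342.4°, groundspeed=120.5 kt
Leg 3: track=90.0°, groundspeed=65.5 kt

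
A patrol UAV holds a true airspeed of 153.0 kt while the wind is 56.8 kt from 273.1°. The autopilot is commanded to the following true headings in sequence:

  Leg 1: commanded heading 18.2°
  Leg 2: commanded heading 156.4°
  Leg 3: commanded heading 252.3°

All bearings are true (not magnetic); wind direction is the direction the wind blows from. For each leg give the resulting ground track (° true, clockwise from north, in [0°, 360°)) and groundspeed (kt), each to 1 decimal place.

Leg 1: track=36.3°, groundspeed=176.5 kt
Leg 2: track=140.5°, groundspeed=185.6 kt
Leg 3: track=240.9°, groundspeed=101.9 kt

Leg 1: heading 18.2°; drift +18.1° → track 36.3°, groundspeed 176.5 kt
Leg 2: heading 156.4°; drift -15.9° → track 140.5°, groundspeed 185.6 kt
Leg 3: heading 252.3°; drift -11.4° → track 240.9°, groundspeed 101.9 kt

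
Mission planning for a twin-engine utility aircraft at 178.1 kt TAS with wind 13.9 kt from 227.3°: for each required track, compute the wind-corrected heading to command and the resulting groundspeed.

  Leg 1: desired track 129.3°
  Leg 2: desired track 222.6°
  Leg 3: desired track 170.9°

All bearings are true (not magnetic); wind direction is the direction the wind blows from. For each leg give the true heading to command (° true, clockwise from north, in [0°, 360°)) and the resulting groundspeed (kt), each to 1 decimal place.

Leg 1: desired track 129.3°; wind correction +4.4° → command heading 133.7°, groundspeed 179.5 kt
Leg 2: desired track 222.6°; wind correction +0.4° → command heading 223.0°, groundspeed 164.2 kt
Leg 3: desired track 170.9°; wind correction +3.7° → command heading 174.6°, groundspeed 170.0 kt

Leg 1: heading=133.7°, groundspeed=179.5 kt
Leg 2: heading=223.0°, groundspeed=164.2 kt
Leg 3: heading=174.6°, groundspeed=170.0 kt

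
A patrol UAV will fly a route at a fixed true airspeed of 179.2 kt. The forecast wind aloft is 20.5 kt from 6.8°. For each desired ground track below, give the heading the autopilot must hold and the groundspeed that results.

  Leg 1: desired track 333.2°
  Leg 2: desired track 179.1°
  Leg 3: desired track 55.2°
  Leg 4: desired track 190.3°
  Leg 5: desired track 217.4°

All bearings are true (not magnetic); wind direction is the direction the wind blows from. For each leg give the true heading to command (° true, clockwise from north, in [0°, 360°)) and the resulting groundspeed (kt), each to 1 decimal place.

Leg 1: heading=336.8°, groundspeed=161.8 kt
Leg 2: heading=178.2°, groundspeed=199.5 kt
Leg 3: heading=50.3°, groundspeed=164.9 kt
Leg 4: heading=190.7°, groundspeed=199.7 kt
Leg 5: heading=220.7°, groundspeed=196.5 kt

Leg 1: desired track 333.2°; wind correction +3.6° → command heading 336.8°, groundspeed 161.8 kt
Leg 2: desired track 179.1°; wind correction -0.9° → command heading 178.2°, groundspeed 199.5 kt
Leg 3: desired track 55.2°; wind correction -4.9° → command heading 50.3°, groundspeed 164.9 kt
Leg 4: desired track 190.3°; wind correction +0.4° → command heading 190.7°, groundspeed 199.7 kt
Leg 5: desired track 217.4°; wind correction +3.3° → command heading 220.7°, groundspeed 196.5 kt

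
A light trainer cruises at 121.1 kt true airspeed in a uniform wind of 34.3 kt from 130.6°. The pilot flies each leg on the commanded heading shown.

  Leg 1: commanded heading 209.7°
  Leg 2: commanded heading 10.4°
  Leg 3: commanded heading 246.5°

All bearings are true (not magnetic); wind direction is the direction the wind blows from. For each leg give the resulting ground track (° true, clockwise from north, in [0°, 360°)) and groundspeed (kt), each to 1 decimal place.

Leg 1: track=226.1°, groundspeed=119.5 kt
Leg 2: track=358.3°, groundspeed=141.5 kt
Leg 3: track=259.3°, groundspeed=139.5 kt

Leg 1: heading 209.7°; drift +16.4° → track 226.1°, groundspeed 119.5 kt
Leg 2: heading 10.4°; drift -12.1° → track 358.3°, groundspeed 141.5 kt
Leg 3: heading 246.5°; drift +12.8° → track 259.3°, groundspeed 139.5 kt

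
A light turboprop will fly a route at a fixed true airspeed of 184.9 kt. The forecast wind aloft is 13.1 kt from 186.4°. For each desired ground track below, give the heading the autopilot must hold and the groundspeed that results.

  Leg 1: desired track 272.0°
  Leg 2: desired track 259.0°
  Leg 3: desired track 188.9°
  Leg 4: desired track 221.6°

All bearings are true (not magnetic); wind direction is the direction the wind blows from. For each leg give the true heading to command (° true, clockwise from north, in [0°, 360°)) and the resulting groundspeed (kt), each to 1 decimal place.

Leg 1: desired track 272.0°; wind correction -4.1° → command heading 267.9°, groundspeed 183.4 kt
Leg 2: desired track 259.0°; wind correction -3.9° → command heading 255.1°, groundspeed 180.6 kt
Leg 3: desired track 188.9°; wind correction -0.2° → command heading 188.7°, groundspeed 171.8 kt
Leg 4: desired track 221.6°; wind correction -2.3° → command heading 219.3°, groundspeed 174.0 kt

Leg 1: heading=267.9°, groundspeed=183.4 kt
Leg 2: heading=255.1°, groundspeed=180.6 kt
Leg 3: heading=188.7°, groundspeed=171.8 kt
Leg 4: heading=219.3°, groundspeed=174.0 kt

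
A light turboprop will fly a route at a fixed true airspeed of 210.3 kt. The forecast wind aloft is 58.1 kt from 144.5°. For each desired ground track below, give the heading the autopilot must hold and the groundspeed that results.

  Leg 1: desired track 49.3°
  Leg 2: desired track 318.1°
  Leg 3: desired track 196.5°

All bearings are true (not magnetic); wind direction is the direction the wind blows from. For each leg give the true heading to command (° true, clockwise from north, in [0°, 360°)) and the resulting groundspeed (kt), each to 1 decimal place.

Leg 1: heading=65.3°, groundspeed=207.4 kt
Leg 2: heading=316.3°, groundspeed=267.9 kt
Leg 3: heading=183.9°, groundspeed=169.5 kt

Leg 1: desired track 49.3°; wind correction +16.0° → command heading 65.3°, groundspeed 207.4 kt
Leg 2: desired track 318.1°; wind correction -1.8° → command heading 316.3°, groundspeed 267.9 kt
Leg 3: desired track 196.5°; wind correction -12.6° → command heading 183.9°, groundspeed 169.5 kt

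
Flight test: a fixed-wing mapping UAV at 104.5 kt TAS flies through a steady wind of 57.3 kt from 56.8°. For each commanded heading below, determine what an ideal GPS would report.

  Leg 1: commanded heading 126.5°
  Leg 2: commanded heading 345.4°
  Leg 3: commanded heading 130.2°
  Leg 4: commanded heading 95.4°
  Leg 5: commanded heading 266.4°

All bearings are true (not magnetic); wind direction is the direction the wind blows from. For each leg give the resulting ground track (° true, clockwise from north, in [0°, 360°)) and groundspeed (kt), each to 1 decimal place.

Leg 1: heading 126.5°; drift +32.4° → track 158.9°, groundspeed 100.2 kt
Leg 2: heading 345.4°; drift -32.2° → track 313.2°, groundspeed 101.9 kt
Leg 3: heading 130.2°; drift +31.9° → track 162.1°, groundspeed 103.8 kt
Leg 4: heading 95.4°; drift +30.9° → track 126.3°, groundspeed 69.6 kt
Leg 5: heading 266.4°; drift -10.4° → track 256.0°, groundspeed 156.9 kt

Leg 1: track=158.9°, groundspeed=100.2 kt
Leg 2: track=313.2°, groundspeed=101.9 kt
Leg 3: track=162.1°, groundspeed=103.8 kt
Leg 4: track=126.3°, groundspeed=69.6 kt
Leg 5: track=256.0°, groundspeed=156.9 kt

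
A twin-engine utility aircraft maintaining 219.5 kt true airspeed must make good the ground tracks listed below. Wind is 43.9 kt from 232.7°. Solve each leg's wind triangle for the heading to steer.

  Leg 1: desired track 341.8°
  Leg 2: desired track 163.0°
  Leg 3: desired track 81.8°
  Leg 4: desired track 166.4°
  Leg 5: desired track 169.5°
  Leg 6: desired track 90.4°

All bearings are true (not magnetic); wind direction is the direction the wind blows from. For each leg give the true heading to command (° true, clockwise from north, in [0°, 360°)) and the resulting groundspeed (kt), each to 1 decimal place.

Leg 1: desired track 341.8°; wind correction -10.9° → command heading 330.9°, groundspeed 229.9 kt
Leg 2: desired track 163.0°; wind correction +10.8° → command heading 173.8°, groundspeed 200.4 kt
Leg 3: desired track 81.8°; wind correction +5.6° → command heading 87.4°, groundspeed 256.8 kt
Leg 4: desired track 166.4°; wind correction +10.6° → command heading 177.0°, groundspeed 198.1 kt
Leg 5: desired track 169.5°; wind correction +10.3° → command heading 179.8°, groundspeed 196.2 kt
Leg 6: desired track 90.4°; wind correction +7.0° → command heading 97.4°, groundspeed 252.6 kt

Leg 1: heading=330.9°, groundspeed=229.9 kt
Leg 2: heading=173.8°, groundspeed=200.4 kt
Leg 3: heading=87.4°, groundspeed=256.8 kt
Leg 4: heading=177.0°, groundspeed=198.1 kt
Leg 5: heading=179.8°, groundspeed=196.2 kt
Leg 6: heading=97.4°, groundspeed=252.6 kt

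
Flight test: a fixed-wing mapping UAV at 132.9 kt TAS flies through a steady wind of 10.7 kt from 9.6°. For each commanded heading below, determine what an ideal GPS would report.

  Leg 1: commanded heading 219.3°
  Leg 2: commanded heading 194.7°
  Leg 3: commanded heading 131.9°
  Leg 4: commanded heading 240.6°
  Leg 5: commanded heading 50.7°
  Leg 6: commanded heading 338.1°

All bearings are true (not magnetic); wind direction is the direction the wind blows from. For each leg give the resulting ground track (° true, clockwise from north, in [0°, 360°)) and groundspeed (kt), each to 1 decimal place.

Leg 1: track=217.2°, groundspeed=142.3 kt
Leg 2: track=194.3°, groundspeed=143.6 kt
Leg 3: track=135.6°, groundspeed=138.9 kt
Leg 4: track=237.2°, groundspeed=139.9 kt
Leg 5: track=53.9°, groundspeed=125.0 kt
Leg 6: track=335.5°, groundspeed=123.9 kt

Leg 1: heading 219.3°; drift -2.1° → track 217.2°, groundspeed 142.3 kt
Leg 2: heading 194.7°; drift -0.4° → track 194.3°, groundspeed 143.6 kt
Leg 3: heading 131.9°; drift +3.7° → track 135.6°, groundspeed 138.9 kt
Leg 4: heading 240.6°; drift -3.4° → track 237.2°, groundspeed 139.9 kt
Leg 5: heading 50.7°; drift +3.2° → track 53.9°, groundspeed 125.0 kt
Leg 6: heading 338.1°; drift -2.6° → track 335.5°, groundspeed 123.9 kt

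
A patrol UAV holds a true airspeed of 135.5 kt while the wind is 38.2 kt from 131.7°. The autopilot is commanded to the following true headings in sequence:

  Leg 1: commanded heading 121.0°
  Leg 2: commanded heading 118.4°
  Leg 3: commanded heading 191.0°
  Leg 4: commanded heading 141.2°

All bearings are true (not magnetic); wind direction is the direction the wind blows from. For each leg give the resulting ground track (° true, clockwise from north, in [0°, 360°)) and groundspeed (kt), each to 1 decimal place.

Leg 1: heading 121.0°; drift -4.1° → track 116.9°, groundspeed 98.2 kt
Leg 2: heading 118.4°; drift -5.1° → track 113.3°, groundspeed 98.7 kt
Leg 3: heading 191.0°; drift +15.8° → track 206.8°, groundspeed 120.6 kt
Leg 4: heading 141.2°; drift +3.7° → track 144.9°, groundspeed 98.0 kt

Leg 1: track=116.9°, groundspeed=98.2 kt
Leg 2: track=113.3°, groundspeed=98.7 kt
Leg 3: track=206.8°, groundspeed=120.6 kt
Leg 4: track=144.9°, groundspeed=98.0 kt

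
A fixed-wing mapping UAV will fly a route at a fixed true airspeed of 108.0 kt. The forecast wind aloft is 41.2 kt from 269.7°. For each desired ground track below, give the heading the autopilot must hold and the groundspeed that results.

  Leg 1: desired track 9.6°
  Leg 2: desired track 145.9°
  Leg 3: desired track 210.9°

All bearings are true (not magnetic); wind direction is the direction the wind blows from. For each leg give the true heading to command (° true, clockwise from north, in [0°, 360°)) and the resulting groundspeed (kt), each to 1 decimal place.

Leg 1: desired track 9.6°; wind correction -22.1° → command heading 347.5°, groundspeed 107.2 kt
Leg 2: desired track 145.9°; wind correction +18.5° → command heading 164.4°, groundspeed 125.3 kt
Leg 3: desired track 210.9°; wind correction +19.0° → command heading 229.9°, groundspeed 80.7 kt

Leg 1: heading=347.5°, groundspeed=107.2 kt
Leg 2: heading=164.4°, groundspeed=125.3 kt
Leg 3: heading=229.9°, groundspeed=80.7 kt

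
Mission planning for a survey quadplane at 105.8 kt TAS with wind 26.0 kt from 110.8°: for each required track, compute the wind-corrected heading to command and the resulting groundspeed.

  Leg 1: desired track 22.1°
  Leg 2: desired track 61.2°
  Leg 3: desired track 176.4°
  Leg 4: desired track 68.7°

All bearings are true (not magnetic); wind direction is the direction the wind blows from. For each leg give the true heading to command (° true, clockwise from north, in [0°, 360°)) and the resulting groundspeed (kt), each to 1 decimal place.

Leg 1: heading=36.3°, groundspeed=102.0 kt
Leg 2: heading=72.0°, groundspeed=87.1 kt
Leg 3: heading=163.5°, groundspeed=92.4 kt
Leg 4: heading=78.2°, groundspeed=85.1 kt

Leg 1: desired track 22.1°; wind correction +14.2° → command heading 36.3°, groundspeed 102.0 kt
Leg 2: desired track 61.2°; wind correction +10.8° → command heading 72.0°, groundspeed 87.1 kt
Leg 3: desired track 176.4°; wind correction -12.9° → command heading 163.5°, groundspeed 92.4 kt
Leg 4: desired track 68.7°; wind correction +9.5° → command heading 78.2°, groundspeed 85.1 kt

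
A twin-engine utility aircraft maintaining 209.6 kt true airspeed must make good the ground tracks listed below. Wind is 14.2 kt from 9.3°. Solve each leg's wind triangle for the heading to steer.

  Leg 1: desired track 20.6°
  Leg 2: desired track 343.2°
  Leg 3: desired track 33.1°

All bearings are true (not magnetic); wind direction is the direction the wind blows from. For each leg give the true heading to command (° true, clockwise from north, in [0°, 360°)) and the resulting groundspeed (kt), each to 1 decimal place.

Leg 1: desired track 20.6°; wind correction -0.8° → command heading 19.8°, groundspeed 195.7 kt
Leg 2: desired track 343.2°; wind correction +1.7° → command heading 344.9°, groundspeed 196.8 kt
Leg 3: desired track 33.1°; wind correction -1.6° → command heading 31.5°, groundspeed 196.5 kt

Leg 1: heading=19.8°, groundspeed=195.7 kt
Leg 2: heading=344.9°, groundspeed=196.8 kt
Leg 3: heading=31.5°, groundspeed=196.5 kt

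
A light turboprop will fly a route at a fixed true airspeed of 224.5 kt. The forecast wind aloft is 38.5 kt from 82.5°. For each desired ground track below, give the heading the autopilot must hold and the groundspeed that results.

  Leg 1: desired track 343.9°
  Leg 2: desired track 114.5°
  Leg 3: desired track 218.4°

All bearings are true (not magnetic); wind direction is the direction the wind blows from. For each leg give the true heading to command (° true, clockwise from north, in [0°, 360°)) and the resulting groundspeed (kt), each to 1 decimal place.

Leg 1: desired track 343.9°; wind correction +9.8° → command heading 353.7°, groundspeed 227.0 kt
Leg 2: desired track 114.5°; wind correction -5.2° → command heading 109.3°, groundspeed 190.9 kt
Leg 3: desired track 218.4°; wind correction -6.9° → command heading 211.5°, groundspeed 250.5 kt

Leg 1: heading=353.7°, groundspeed=227.0 kt
Leg 2: heading=109.3°, groundspeed=190.9 kt
Leg 3: heading=211.5°, groundspeed=250.5 kt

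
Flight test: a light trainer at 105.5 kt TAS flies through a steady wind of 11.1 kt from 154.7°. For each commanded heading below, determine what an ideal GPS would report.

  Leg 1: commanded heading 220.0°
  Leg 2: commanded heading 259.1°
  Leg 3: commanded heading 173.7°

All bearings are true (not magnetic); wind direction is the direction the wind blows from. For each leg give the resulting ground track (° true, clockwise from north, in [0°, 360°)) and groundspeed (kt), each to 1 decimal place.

Leg 1: track=225.7°, groundspeed=101.4 kt
Leg 2: track=264.8°, groundspeed=108.8 kt
Leg 3: track=175.9°, groundspeed=95.1 kt

Leg 1: heading 220.0°; drift +5.7° → track 225.7°, groundspeed 101.4 kt
Leg 2: heading 259.1°; drift +5.7° → track 264.8°, groundspeed 108.8 kt
Leg 3: heading 173.7°; drift +2.2° → track 175.9°, groundspeed 95.1 kt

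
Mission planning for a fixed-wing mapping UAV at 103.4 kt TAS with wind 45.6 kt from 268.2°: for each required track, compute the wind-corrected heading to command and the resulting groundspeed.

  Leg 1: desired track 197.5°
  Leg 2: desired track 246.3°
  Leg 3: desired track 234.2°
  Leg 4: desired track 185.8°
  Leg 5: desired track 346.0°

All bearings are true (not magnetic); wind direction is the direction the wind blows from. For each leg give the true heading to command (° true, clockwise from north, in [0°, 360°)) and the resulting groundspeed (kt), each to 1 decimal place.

Leg 1: desired track 197.5°; wind correction +24.6° → command heading 222.1°, groundspeed 78.9 kt
Leg 2: desired track 246.3°; wind correction +9.5° → command heading 255.8°, groundspeed 59.7 kt
Leg 3: desired track 234.2°; wind correction +14.3° → command heading 248.5°, groundspeed 62.4 kt
Leg 4: desired track 185.8°; wind correction +25.9° → command heading 211.7°, groundspeed 87.0 kt
Leg 5: desired track 346.0°; wind correction -25.5° → command heading 320.5°, groundspeed 83.7 kt

Leg 1: heading=222.1°, groundspeed=78.9 kt
Leg 2: heading=255.8°, groundspeed=59.7 kt
Leg 3: heading=248.5°, groundspeed=62.4 kt
Leg 4: heading=211.7°, groundspeed=87.0 kt
Leg 5: heading=320.5°, groundspeed=83.7 kt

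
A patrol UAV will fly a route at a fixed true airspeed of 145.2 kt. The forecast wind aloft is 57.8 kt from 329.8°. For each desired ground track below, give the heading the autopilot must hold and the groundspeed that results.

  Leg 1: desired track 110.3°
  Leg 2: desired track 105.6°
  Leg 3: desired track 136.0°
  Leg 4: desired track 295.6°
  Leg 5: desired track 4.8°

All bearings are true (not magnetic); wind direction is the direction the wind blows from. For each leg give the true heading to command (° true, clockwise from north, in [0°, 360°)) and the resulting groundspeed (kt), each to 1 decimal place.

Leg 1: desired track 110.3°; wind correction -14.7° → command heading 95.6°, groundspeed 185.1 kt
Leg 2: desired track 105.6°; wind correction -16.1° → command heading 89.5°, groundspeed 180.9 kt
Leg 3: desired track 136.0°; wind correction -5.4° → command heading 130.6°, groundspeed 200.7 kt
Leg 4: desired track 295.6°; wind correction +12.9° → command heading 308.5°, groundspeed 93.7 kt
Leg 5: desired track 4.8°; wind correction -13.2° → command heading 351.6°, groundspeed 94.0 kt

Leg 1: heading=95.6°, groundspeed=185.1 kt
Leg 2: heading=89.5°, groundspeed=180.9 kt
Leg 3: heading=130.6°, groundspeed=200.7 kt
Leg 4: heading=308.5°, groundspeed=93.7 kt
Leg 5: heading=351.6°, groundspeed=94.0 kt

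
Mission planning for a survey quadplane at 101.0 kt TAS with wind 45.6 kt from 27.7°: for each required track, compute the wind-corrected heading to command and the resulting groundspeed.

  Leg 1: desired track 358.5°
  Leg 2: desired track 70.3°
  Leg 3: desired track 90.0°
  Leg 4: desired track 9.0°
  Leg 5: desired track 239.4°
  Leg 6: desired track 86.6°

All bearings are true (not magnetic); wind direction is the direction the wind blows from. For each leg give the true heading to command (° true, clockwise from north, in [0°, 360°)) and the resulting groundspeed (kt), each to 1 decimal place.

Leg 1: desired track 358.5°; wind correction +12.7° → command heading 11.2°, groundspeed 58.7 kt
Leg 2: desired track 70.3°; wind correction -17.8° → command heading 52.5°, groundspeed 62.6 kt
Leg 3: desired track 90.0°; wind correction -23.6° → command heading 66.4°, groundspeed 71.4 kt
Leg 4: desired track 9.0°; wind correction +8.3° → command heading 17.3°, groundspeed 56.7 kt
Leg 5: desired track 239.4°; wind correction +13.7° → command heading 253.1°, groundspeed 136.9 kt
Leg 6: desired track 86.6°; wind correction -22.7° → command heading 63.9°, groundspeed 69.6 kt

Leg 1: heading=11.2°, groundspeed=58.7 kt
Leg 2: heading=52.5°, groundspeed=62.6 kt
Leg 3: heading=66.4°, groundspeed=71.4 kt
Leg 4: heading=17.3°, groundspeed=56.7 kt
Leg 5: heading=253.1°, groundspeed=136.9 kt
Leg 6: heading=63.9°, groundspeed=69.6 kt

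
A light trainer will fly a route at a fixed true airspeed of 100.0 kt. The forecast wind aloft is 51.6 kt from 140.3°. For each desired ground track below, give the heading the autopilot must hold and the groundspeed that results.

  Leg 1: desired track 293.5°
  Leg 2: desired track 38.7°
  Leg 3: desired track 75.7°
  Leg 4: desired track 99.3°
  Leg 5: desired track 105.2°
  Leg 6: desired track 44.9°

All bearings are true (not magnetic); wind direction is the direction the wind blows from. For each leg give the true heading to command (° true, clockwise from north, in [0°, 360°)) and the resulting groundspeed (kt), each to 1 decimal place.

Leg 1: desired track 293.5°; wind correction -13.5° → command heading 280.0°, groundspeed 143.3 kt
Leg 2: desired track 38.7°; wind correction +30.4° → command heading 69.1°, groundspeed 96.7 kt
Leg 3: desired track 75.7°; wind correction +27.8° → command heading 103.5°, groundspeed 66.3 kt
Leg 4: desired track 99.3°; wind correction +19.8° → command heading 119.1°, groundspeed 55.2 kt
Leg 5: desired track 105.2°; wind correction +17.3° → command heading 122.5°, groundspeed 53.3 kt
Leg 6: desired track 44.9°; wind correction +30.9° → command heading 75.8°, groundspeed 90.7 kt

Leg 1: heading=280.0°, groundspeed=143.3 kt
Leg 2: heading=69.1°, groundspeed=96.7 kt
Leg 3: heading=103.5°, groundspeed=66.3 kt
Leg 4: heading=119.1°, groundspeed=55.2 kt
Leg 5: heading=122.5°, groundspeed=53.3 kt
Leg 6: heading=75.8°, groundspeed=90.7 kt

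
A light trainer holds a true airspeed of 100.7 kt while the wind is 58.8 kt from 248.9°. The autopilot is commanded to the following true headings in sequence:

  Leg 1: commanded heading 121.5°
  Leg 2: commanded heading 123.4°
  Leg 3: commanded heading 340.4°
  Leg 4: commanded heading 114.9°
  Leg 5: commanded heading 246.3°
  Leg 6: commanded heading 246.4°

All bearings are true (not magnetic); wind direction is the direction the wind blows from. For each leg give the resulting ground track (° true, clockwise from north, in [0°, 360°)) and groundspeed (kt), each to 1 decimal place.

Leg 1: heading 121.5°; drift -18.9° → track 102.6°, groundspeed 144.2 kt
Leg 2: heading 123.4°; drift -19.5° → track 103.9°, groundspeed 143.1 kt
Leg 3: heading 340.4°; drift +29.9° → track 10.3°, groundspeed 117.9 kt
Leg 4: heading 114.9°; drift -16.6° → track 98.3°, groundspeed 147.7 kt
Leg 5: heading 246.3°; drift -3.6° → track 242.7°, groundspeed 42.0 kt
Leg 6: heading 246.4°; drift -3.5° → track 242.9°, groundspeed 42.0 kt

Leg 1: track=102.6°, groundspeed=144.2 kt
Leg 2: track=103.9°, groundspeed=143.1 kt
Leg 3: track=10.3°, groundspeed=117.9 kt
Leg 4: track=98.3°, groundspeed=147.7 kt
Leg 5: track=242.7°, groundspeed=42.0 kt
Leg 6: track=242.9°, groundspeed=42.0 kt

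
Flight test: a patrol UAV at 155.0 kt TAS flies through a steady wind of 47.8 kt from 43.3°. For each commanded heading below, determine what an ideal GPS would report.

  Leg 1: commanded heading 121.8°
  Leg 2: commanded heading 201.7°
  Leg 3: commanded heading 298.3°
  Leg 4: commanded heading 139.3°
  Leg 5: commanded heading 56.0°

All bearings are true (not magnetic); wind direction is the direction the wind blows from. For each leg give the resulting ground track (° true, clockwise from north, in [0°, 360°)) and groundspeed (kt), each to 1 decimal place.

Leg 1: track=139.6°, groundspeed=152.8 kt
Leg 2: track=206.7°, groundspeed=200.2 kt
Leg 3: track=282.9°, groundspeed=173.6 kt
Leg 4: track=155.8°, groundspeed=166.9 kt
Leg 5: track=61.5°, groundspeed=108.9 kt

Leg 1: heading 121.8°; drift +17.8° → track 139.6°, groundspeed 152.8 kt
Leg 2: heading 201.7°; drift +5.0° → track 206.7°, groundspeed 200.2 kt
Leg 3: heading 298.3°; drift -15.4° → track 282.9°, groundspeed 173.6 kt
Leg 4: heading 139.3°; drift +16.5° → track 155.8°, groundspeed 166.9 kt
Leg 5: heading 56.0°; drift +5.5° → track 61.5°, groundspeed 108.9 kt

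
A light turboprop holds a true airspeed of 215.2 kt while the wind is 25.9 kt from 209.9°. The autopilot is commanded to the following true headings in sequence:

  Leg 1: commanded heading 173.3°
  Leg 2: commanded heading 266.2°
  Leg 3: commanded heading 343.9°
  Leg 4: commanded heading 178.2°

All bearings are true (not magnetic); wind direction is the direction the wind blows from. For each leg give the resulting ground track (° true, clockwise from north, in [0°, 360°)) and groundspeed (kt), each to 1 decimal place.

Leg 1: heading 173.3°; drift -4.5° → track 168.8°, groundspeed 195.0 kt
Leg 2: heading 266.2°; drift +6.1° → track 272.3°, groundspeed 202.0 kt
Leg 3: heading 343.9°; drift +4.6° → track 348.5°, groundspeed 233.9 kt
Leg 4: heading 178.2°; drift -4.0° → track 174.2°, groundspeed 193.6 kt

Leg 1: track=168.8°, groundspeed=195.0 kt
Leg 2: track=272.3°, groundspeed=202.0 kt
Leg 3: track=348.5°, groundspeed=233.9 kt
Leg 4: track=174.2°, groundspeed=193.6 kt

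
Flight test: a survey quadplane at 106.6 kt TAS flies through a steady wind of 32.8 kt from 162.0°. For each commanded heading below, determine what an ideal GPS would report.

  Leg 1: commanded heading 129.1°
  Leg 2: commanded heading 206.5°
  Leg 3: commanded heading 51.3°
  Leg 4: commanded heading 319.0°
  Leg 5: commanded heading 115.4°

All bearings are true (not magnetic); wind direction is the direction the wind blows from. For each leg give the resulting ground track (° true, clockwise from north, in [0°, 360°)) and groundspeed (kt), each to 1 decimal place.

Leg 1: heading 129.1°; drift -12.7° → track 116.4°, groundspeed 81.0 kt
Leg 2: heading 206.5°; drift +15.4° → track 221.9°, groundspeed 86.3 kt
Leg 3: heading 51.3°; drift -14.6° → track 36.7°, groundspeed 122.1 kt
Leg 4: heading 319.0°; drift +5.4° → track 324.4°, groundspeed 137.4 kt
Leg 5: heading 115.4°; drift -15.8° → track 99.6°, groundspeed 87.4 kt

Leg 1: track=116.4°, groundspeed=81.0 kt
Leg 2: track=221.9°, groundspeed=86.3 kt
Leg 3: track=36.7°, groundspeed=122.1 kt
Leg 4: track=324.4°, groundspeed=137.4 kt
Leg 5: track=99.6°, groundspeed=87.4 kt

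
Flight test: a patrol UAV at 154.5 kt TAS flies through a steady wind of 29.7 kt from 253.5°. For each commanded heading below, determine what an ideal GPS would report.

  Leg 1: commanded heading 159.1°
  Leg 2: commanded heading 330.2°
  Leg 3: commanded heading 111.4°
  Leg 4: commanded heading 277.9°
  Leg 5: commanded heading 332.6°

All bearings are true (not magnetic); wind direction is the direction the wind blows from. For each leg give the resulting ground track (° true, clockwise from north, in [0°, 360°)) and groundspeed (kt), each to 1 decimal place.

Leg 1: track=148.4°, groundspeed=159.6 kt
Leg 2: track=341.3°, groundspeed=150.5 kt
Leg 3: track=105.5°, groundspeed=178.9 kt
Leg 4: track=283.4°, groundspeed=128.0 kt
Leg 5: track=343.7°, groundspeed=151.7 kt

Leg 1: heading 159.1°; drift -10.7° → track 148.4°, groundspeed 159.6 kt
Leg 2: heading 330.2°; drift +11.1° → track 341.3°, groundspeed 150.5 kt
Leg 3: heading 111.4°; drift -5.9° → track 105.5°, groundspeed 178.9 kt
Leg 4: heading 277.9°; drift +5.5° → track 283.4°, groundspeed 128.0 kt
Leg 5: heading 332.6°; drift +11.1° → track 343.7°, groundspeed 151.7 kt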